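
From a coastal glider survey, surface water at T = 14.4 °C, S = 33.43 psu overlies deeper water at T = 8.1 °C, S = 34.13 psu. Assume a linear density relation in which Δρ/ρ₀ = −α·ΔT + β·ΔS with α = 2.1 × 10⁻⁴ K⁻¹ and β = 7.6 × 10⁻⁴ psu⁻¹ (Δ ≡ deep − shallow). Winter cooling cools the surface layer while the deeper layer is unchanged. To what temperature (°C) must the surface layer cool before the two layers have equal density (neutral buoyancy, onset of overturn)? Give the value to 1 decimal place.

5.6 °C

Neutral buoyancy requires Δρ = 0, i.e. −α(T_deep − T_surf′) + β(S_deep − S_surf) = 0.
T_surf′ = T_deep − (β/α)·ΔS = 8.1 − (7.6 × 10⁻⁴/2.1 × 10⁻⁴)·(+0.70) = 5.567 °C.
Cooling required: 14.4 − (5.567) = 8.833 °C.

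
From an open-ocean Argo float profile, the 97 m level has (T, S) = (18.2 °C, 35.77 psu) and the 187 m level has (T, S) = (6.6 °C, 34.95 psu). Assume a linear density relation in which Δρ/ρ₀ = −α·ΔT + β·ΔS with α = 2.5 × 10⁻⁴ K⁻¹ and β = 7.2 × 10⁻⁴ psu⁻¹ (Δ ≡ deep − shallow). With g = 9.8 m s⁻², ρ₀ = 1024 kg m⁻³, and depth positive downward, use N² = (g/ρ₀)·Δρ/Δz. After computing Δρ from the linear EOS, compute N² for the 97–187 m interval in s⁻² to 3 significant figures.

2.51 × 10⁻⁴ s⁻²

ΔT = -11.6 K, ΔS = -0.82 psu (deep − shallow).
Δρ/ρ₀ = −αΔT + βΔS = 2.90 × 10⁻³ − 5.904 × 10⁻⁴ = 2.3096 × 10⁻³, so Δρ ≈ 2.365 kg m⁻³.
N² = (g/ρ₀)·Δρ/Δz = g·(Δρ/ρ₀)/Δz = 9.8 × 2.3096 × 10⁻³ / 90 = 2.5149 × 10⁻⁴ s⁻² ≈ 2.51 × 10⁻⁴ s⁻².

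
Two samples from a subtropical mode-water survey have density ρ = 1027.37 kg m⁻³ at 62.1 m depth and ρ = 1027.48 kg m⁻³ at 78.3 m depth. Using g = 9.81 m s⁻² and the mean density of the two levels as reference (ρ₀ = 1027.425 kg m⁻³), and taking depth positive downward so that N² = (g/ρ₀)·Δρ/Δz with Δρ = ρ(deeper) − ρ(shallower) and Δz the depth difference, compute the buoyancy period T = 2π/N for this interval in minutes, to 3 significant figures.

Δρ = 1027.48 − 1027.37 = 0.11 kg m⁻³ over Δz = 78.3 − 62.1 = 16.2 m.
N² = (9.81/1027.425) × (0.11/16.2) = 6.4833 × 10⁻⁵ s⁻².
N = √(6.4833 × 10⁻⁵) = 8.0519 × 10⁻³ rad s⁻¹, so T = 2π/N = 780.34 s = 13.006 min ≈ 13.0 min.
N² > 0, so the interval is statically stable.

13.0 min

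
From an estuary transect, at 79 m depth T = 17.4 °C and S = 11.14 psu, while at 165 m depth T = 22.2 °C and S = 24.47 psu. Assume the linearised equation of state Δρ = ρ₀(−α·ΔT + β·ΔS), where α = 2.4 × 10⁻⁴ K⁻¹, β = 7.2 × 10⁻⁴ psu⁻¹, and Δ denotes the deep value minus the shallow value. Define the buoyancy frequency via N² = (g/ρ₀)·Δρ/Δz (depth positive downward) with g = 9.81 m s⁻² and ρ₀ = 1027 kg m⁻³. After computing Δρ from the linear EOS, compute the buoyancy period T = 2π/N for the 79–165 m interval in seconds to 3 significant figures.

ΔT = +4.8 K, ΔS = +13.33 psu (deep − shallow).
Δρ/ρ₀ = −αΔT + βΔS = -1.152 × 10⁻³ + 9.5976 × 10⁻³ = 8.4456 × 10⁻³, so Δρ ≈ 8.674 kg m⁻³.
N² = (g/ρ₀)·Δρ/Δz = g·(Δρ/ρ₀)/Δz = 9.81 × 8.4456 × 10⁻³ / 86 = 9.6339 × 10⁻⁴ s⁻².
N = √(9.6339 × 10⁻⁴) = 0.031039 rad s⁻¹ → T = 2π/N = 202.43 s ≈ 202 s.

202 s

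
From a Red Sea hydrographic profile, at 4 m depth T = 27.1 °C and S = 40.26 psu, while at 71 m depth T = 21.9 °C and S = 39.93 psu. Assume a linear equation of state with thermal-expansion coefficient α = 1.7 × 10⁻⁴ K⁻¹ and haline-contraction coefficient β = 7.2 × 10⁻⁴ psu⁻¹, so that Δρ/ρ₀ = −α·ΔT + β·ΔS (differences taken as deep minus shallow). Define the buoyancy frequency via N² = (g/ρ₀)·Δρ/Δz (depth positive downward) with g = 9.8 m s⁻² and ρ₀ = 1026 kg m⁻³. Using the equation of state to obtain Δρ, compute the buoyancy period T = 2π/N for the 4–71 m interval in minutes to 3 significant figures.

10.8 min

ΔT = -5.2 K, ΔS = -0.33 psu (deep − shallow).
Δρ/ρ₀ = −αΔT + βΔS = 8.84 × 10⁻⁴ − 2.376 × 10⁻⁴ = 6.464 × 10⁻⁴, so Δρ ≈ 0.6632 kg m⁻³.
N² = (g/ρ₀)·Δρ/Δz = g·(Δρ/ρ₀)/Δz = 9.8 × 6.464 × 10⁻⁴ / 67 = 9.4548 × 10⁻⁵ s⁻².
N = √(9.4548 × 10⁻⁵) = 9.7236 × 10⁻³ rad s⁻¹ → T = 2π/N = 646.18 s = 10.770 min ≈ 10.8 min.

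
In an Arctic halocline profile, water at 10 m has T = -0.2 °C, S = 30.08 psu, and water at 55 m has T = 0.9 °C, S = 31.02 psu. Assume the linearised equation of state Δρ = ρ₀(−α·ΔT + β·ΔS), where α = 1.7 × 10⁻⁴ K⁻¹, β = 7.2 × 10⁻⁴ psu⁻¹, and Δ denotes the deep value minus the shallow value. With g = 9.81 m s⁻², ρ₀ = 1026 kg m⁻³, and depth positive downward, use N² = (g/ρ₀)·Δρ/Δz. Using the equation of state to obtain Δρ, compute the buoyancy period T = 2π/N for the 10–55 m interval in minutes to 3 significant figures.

ΔT = +1.1 K, ΔS = +0.94 psu (deep − shallow).
Δρ/ρ₀ = −αΔT + βΔS = -1.87 × 10⁻⁴ + 6.768 × 10⁻⁴ = 4.898 × 10⁻⁴, so Δρ ≈ 0.5025 kg m⁻³.
N² = (g/ρ₀)·Δρ/Δz = g·(Δρ/ρ₀)/Δz = 9.81 × 4.898 × 10⁻⁴ / 45 = 1.0678 × 10⁻⁴ s⁻².
N = √(1.0678 × 10⁻⁴) = 0.010333 rad s⁻¹ → T = 2π/N = 608.07 s = 10.135 min ≈ 10.1 min.

10.1 min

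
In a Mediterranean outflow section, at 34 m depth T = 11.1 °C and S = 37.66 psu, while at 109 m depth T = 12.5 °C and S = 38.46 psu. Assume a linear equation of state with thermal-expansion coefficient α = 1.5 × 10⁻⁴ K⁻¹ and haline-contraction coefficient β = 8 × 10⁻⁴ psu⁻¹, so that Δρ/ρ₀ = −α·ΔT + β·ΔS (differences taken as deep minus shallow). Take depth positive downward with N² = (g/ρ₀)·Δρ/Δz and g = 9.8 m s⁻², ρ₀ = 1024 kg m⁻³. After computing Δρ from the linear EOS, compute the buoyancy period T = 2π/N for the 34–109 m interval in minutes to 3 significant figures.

14.0 min

ΔT = +1.4 K, ΔS = +0.80 psu (deep − shallow).
Δρ/ρ₀ = −αΔT + βΔS = -2.10 × 10⁻⁴ + 6.40 × 10⁻⁴ = 4.30 × 10⁻⁴, so Δρ ≈ 0.4403 kg m⁻³.
N² = (g/ρ₀)·Δρ/Δz = g·(Δρ/ρ₀)/Δz = 9.8 × 4.30 × 10⁻⁴ / 75 = 5.6187 × 10⁻⁵ s⁻².
N = √(5.6187 × 10⁻⁵) = 7.4958 × 10⁻³ rad s⁻¹ → T = 2π/N = 838.23 s = 13.970 min ≈ 14.0 min.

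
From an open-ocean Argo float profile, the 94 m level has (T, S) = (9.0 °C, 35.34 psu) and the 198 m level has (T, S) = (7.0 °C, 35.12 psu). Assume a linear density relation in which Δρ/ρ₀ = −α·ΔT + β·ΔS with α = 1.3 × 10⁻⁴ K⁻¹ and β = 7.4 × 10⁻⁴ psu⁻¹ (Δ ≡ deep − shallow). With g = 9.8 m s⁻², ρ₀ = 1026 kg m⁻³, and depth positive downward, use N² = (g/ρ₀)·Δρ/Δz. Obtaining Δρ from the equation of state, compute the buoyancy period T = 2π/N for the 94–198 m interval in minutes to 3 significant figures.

ΔT = -2.0 K, ΔS = -0.22 psu (deep − shallow).
Δρ/ρ₀ = −αΔT + βΔS = 2.60 × 10⁻⁴ − 1.628 × 10⁻⁴ = 9.72 × 10⁻⁵, so Δρ ≈ 0.09973 kg m⁻³.
N² = (g/ρ₀)·Δρ/Δz = g·(Δρ/ρ₀)/Δz = 9.8 × 9.72 × 10⁻⁵ / 104 = 9.1592 × 10⁻⁶ s⁻².
N = √(9.1592 × 10⁻⁶) = 3.0264 × 10⁻³ rad s⁻¹ → T = 2π/N = 2.0761 × 10³ s = 34.602 min ≈ 34.6 min.

34.6 min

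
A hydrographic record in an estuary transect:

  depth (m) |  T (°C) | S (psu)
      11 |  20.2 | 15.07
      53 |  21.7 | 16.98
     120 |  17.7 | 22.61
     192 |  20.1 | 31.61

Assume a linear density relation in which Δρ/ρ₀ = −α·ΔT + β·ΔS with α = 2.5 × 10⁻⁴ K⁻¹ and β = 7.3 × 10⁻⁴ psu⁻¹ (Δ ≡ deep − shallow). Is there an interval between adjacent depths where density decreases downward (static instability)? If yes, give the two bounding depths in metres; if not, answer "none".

none

Evaluate Δρ/ρ₀ = −αΔT + βΔS across each adjacent pair:
  11–53 m: −αΔT+βΔS = −(2.5 × 10⁻⁴)(+1.5)+(7.3 × 10⁻⁴)(+1.91) = 1.0 × 10⁻³ → stable
  53–120 m: −αΔT+βΔS = −(2.5 × 10⁻⁴)(-4.0)+(7.3 × 10⁻⁴)(+5.63) = 5.1 × 10⁻³ → stable
  120–192 m: −αΔT+βΔS = −(2.5 × 10⁻⁴)(+2.4)+(7.3 × 10⁻⁴)(+9.00) = 6.0 × 10⁻³ → stable
Every interval has Δρ > 0: the column is stably stratified throughout.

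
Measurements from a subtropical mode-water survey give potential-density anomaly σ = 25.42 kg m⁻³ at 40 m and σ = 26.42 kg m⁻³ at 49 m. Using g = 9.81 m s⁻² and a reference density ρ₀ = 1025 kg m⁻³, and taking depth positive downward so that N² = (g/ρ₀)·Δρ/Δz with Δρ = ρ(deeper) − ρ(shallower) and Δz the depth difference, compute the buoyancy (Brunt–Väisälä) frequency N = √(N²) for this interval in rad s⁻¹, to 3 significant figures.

0.0326 rad s⁻¹

Δρ = 1026.42 − 1025.42 = 1.00 kg m⁻³ over Δz = 49 − 40 = 9 m.
N² = (9.81/1025) × (1.00/9) = 1.0634 × 10⁻³ s⁻².
N = √(1.0634 × 10⁻³) = 0.032610 rad s⁻¹ ≈ 0.0326 rad s⁻¹.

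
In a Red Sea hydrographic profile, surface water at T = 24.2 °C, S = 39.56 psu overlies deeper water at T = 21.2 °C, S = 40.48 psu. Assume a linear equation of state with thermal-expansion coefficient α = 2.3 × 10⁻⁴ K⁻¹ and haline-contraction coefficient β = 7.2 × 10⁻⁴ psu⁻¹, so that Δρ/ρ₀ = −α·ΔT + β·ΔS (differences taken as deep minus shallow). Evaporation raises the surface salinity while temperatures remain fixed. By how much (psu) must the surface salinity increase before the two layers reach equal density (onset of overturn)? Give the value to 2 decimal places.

1.88 psu

Neutral buoyancy requires −α(T_deep − T_surf) + β(S_deep − S_surf′) = 0.
S_surf′ = S_deep − (α/β)·ΔT = 40.48 − (2.3 × 10⁻⁴/7.2 × 10⁻⁴)·(-3.0) = 41.4383 psu.
Increase required: 41.4383 − 39.56 = 1.8783 psu.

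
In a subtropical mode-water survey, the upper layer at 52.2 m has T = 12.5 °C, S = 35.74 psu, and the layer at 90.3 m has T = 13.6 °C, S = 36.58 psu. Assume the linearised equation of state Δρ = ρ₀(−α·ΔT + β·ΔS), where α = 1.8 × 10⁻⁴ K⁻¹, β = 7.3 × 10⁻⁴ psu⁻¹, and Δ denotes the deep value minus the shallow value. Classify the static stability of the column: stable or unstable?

stable

ΔT = 13.6 − 12.5 = +1.1 K and ΔS = 36.58 − 35.74 = +0.84 psu (deep − shallow).
−αΔT = -1.98 × 10⁻⁴; βΔS = 6.132 × 10⁻⁴; sum Δρ/ρ₀ = 4.152 × 10⁻⁴.
Δρ/ρ₀ > 0, so Δρ > 0: deeper water is denser → statically stable.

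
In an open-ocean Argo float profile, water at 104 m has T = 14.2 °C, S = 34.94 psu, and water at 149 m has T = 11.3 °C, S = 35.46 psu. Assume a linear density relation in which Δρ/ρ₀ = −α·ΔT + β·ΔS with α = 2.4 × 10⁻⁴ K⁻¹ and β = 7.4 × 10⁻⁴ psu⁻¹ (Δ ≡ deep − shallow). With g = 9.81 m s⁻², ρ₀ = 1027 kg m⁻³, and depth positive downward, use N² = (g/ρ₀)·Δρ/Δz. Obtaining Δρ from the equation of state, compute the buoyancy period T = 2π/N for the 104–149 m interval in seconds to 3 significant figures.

409 s

ΔT = -2.9 K, ΔS = +0.52 psu (deep − shallow).
Δρ/ρ₀ = −αΔT + βΔS = 6.96 × 10⁻⁴ + 3.848 × 10⁻⁴ = 1.0808 × 10⁻³, so Δρ ≈ 1.110 kg m⁻³.
N² = (g/ρ₀)·Δρ/Δz = g·(Δρ/ρ₀)/Δz = 9.81 × 1.0808 × 10⁻³ / 45 = 2.3561 × 10⁻⁴ s⁻².
N = √(2.3561 × 10⁻⁴) = 0.015350 rad s⁻¹ → T = 2π/N = 409.33 s ≈ 409 s.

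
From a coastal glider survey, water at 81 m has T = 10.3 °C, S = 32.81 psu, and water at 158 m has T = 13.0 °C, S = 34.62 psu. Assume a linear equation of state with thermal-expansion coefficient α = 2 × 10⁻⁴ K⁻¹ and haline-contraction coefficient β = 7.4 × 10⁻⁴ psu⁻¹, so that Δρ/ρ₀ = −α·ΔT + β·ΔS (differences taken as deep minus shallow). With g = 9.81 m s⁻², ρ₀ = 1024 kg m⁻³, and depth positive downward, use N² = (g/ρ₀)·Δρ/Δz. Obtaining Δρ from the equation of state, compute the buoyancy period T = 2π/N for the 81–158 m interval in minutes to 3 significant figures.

10.4 min

ΔT = +2.7 K, ΔS = +1.81 psu (deep − shallow).
Δρ/ρ₀ = −αΔT + βΔS = -5.40 × 10⁻⁴ + 1.3394 × 10⁻³ = 7.994 × 10⁻⁴, so Δρ ≈ 0.8186 kg m⁻³.
N² = (g/ρ₀)·Δρ/Δz = g·(Δρ/ρ₀)/Δz = 9.81 × 7.994 × 10⁻⁴ / 77 = 1.0185 × 10⁻⁴ s⁻².
N = √(1.0185 × 10⁻⁴) = 0.010092 rad s⁻¹ → T = 2π/N = 622.59 s = 10.377 min ≈ 10.4 min.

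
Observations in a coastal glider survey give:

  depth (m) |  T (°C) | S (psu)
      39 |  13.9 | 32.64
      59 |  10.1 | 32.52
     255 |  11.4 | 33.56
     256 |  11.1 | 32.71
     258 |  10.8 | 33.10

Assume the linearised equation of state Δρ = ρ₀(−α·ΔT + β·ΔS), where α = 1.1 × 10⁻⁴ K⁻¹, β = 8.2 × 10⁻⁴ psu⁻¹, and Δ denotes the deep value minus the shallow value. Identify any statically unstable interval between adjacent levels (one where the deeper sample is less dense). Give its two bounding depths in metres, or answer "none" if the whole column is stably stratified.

Evaluate Δρ/ρ₀ = −αΔT + βΔS across each adjacent pair:
  39–59 m: −αΔT+βΔS = −(1.1 × 10⁻⁴)(-3.8)+(8.2 × 10⁻⁴)(-0.12) = 3.2 × 10⁻⁴ → stable
  59–255 m: −αΔT+βΔS = −(1.1 × 10⁻⁴)(+1.3)+(8.2 × 10⁻⁴)(+1.04) = 7.1 × 10⁻⁴ → stable
  255–256 m: −αΔT+βΔS = −(1.1 × 10⁻⁴)(-0.3)+(8.2 × 10⁻⁴)(-0.85) = -6.6 × 10⁻⁴ → UNSTABLE
  256–258 m: −αΔT+βΔS = −(1.1 × 10⁻⁴)(-0.3)+(8.2 × 10⁻⁴)(+0.39) = 3.5 × 10⁻⁴ → stable
The 255–256 m interval has Δρ < 0: lighter water underlies denser water.

255–256 m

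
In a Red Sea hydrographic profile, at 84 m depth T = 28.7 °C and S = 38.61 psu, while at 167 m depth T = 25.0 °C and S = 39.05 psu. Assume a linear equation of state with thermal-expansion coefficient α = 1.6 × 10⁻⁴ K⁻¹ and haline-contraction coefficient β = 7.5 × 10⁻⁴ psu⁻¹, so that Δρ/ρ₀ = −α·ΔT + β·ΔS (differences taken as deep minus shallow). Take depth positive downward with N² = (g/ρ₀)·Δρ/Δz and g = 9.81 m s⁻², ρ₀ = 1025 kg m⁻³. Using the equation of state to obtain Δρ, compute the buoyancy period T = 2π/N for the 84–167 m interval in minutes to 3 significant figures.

10.0 min

ΔT = -3.7 K, ΔS = +0.44 psu (deep − shallow).
Δρ/ρ₀ = −αΔT + βΔS = 5.92 × 10⁻⁴ + 3.30 × 10⁻⁴ = 9.22 × 10⁻⁴, so Δρ ≈ 0.9451 kg m⁻³.
N² = (g/ρ₀)·Δρ/Δz = g·(Δρ/ρ₀)/Δz = 9.81 × 9.22 × 10⁻⁴ / 83 = 1.0897 × 10⁻⁴ s⁻².
N = √(1.0897 × 10⁻⁴) = 0.010439 rad s⁻¹ → T = 2π/N = 601.90 s = 10.032 min ≈ 10.0 min.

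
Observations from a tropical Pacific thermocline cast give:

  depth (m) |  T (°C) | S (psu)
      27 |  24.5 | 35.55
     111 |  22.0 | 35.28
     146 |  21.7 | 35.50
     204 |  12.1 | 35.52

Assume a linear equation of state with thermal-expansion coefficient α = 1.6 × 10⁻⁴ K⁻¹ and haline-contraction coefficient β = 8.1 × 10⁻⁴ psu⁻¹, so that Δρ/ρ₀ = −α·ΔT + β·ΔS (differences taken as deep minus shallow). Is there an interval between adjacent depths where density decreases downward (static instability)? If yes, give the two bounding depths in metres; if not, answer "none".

none

Evaluate Δρ/ρ₀ = −αΔT + βΔS across each adjacent pair:
  27–111 m: −αΔT+βΔS = −(1.6 × 10⁻⁴)(-2.5)+(8.1 × 10⁻⁴)(-0.27) = 1.8 × 10⁻⁴ → stable
  111–146 m: −αΔT+βΔS = −(1.6 × 10⁻⁴)(-0.3)+(8.1 × 10⁻⁴)(+0.22) = 2.3 × 10⁻⁴ → stable
  146–204 m: −αΔT+βΔS = −(1.6 × 10⁻⁴)(-9.6)+(8.1 × 10⁻⁴)(+0.02) = 1.6 × 10⁻³ → stable
Every interval has Δρ > 0: the column is stably stratified throughout.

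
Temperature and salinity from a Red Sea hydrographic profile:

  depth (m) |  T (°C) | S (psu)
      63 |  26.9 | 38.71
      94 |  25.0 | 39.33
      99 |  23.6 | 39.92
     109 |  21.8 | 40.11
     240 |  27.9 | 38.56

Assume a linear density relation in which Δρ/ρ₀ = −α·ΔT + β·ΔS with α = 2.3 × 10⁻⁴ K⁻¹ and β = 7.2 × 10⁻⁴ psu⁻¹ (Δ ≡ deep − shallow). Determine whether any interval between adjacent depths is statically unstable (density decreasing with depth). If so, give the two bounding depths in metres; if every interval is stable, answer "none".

Evaluate Δρ/ρ₀ = −αΔT + βΔS across each adjacent pair:
  63–94 m: −αΔT+βΔS = −(2.3 × 10⁻⁴)(-1.9)+(7.2 × 10⁻⁴)(+0.62) = 8.8 × 10⁻⁴ → stable
  94–99 m: −αΔT+βΔS = −(2.3 × 10⁻⁴)(-1.4)+(7.2 × 10⁻⁴)(+0.59) = 7.5 × 10⁻⁴ → stable
  99–109 m: −αΔT+βΔS = −(2.3 × 10⁻⁴)(-1.8)+(7.2 × 10⁻⁴)(+0.19) = 5.5 × 10⁻⁴ → stable
  109–240 m: −αΔT+βΔS = −(2.3 × 10⁻⁴)(+6.1)+(7.2 × 10⁻⁴)(-1.55) = -2.5 × 10⁻³ → UNSTABLE
The 109–240 m interval has Δρ < 0: lighter water underlies denser water.

109–240 m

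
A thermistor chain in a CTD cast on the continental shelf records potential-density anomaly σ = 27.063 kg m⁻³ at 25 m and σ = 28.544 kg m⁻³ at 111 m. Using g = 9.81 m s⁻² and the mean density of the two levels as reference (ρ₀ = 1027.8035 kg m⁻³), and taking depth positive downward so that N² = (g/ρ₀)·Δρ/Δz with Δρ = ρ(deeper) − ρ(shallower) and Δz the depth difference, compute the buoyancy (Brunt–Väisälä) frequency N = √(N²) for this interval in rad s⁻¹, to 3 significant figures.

Δρ = 1028.544 − 1027.063 = 1.481 kg m⁻³ over Δz = 111 − 25 = 86 m.
N² = (9.81/1027.8035) × (1.481/86) = 1.6437 × 10⁻⁴ s⁻².
N = √(1.6437 × 10⁻⁴) = 0.012821 rad s⁻¹ ≈ 0.0128 rad s⁻¹.

0.0128 rad s⁻¹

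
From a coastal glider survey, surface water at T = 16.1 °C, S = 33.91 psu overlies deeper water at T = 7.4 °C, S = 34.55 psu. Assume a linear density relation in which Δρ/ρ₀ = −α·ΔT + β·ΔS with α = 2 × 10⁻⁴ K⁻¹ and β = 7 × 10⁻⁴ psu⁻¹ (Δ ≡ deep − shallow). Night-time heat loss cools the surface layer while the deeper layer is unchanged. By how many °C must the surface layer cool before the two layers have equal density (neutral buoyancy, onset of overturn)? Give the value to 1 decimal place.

Neutral buoyancy requires Δρ = 0, i.e. −α(T_deep − T_surf′) + β(S_deep − S_surf) = 0.
T_surf′ = T_deep − (β/α)·ΔS = 7.4 − (7 × 10⁻⁴/2 × 10⁻⁴)·(+0.64) = 5.160 °C.
Cooling required: 16.1 − (5.160) = 10.940 °C.

10.9 °C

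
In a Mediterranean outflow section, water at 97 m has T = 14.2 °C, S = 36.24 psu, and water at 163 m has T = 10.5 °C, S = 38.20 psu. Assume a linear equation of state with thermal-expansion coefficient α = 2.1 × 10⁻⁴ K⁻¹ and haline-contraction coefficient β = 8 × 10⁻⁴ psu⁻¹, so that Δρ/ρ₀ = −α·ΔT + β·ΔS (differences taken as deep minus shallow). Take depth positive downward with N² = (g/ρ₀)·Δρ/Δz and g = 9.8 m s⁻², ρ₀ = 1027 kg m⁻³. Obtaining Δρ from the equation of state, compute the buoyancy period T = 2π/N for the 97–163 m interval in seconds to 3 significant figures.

337 s

ΔT = -3.7 K, ΔS = +1.96 psu (deep − shallow).
Δρ/ρ₀ = −αΔT + βΔS = 7.77 × 10⁻⁴ + 1.568 × 10⁻³ = 2.345 × 10⁻³, so Δρ ≈ 2.408 kg m⁻³.
N² = (g/ρ₀)·Δρ/Δz = g·(Δρ/ρ₀)/Δz = 9.8 × 2.345 × 10⁻³ / 66 = 3.4820 × 10⁻⁴ s⁻².
N = √(3.4820 × 10⁻⁴) = 0.018660 rad s⁻¹ → T = 2π/N = 336.72 s ≈ 337 s.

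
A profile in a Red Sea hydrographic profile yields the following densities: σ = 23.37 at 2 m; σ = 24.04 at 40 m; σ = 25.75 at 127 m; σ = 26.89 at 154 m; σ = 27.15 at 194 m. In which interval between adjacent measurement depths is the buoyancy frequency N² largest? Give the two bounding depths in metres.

127–154 m

Compute the density gradient over each adjacent pair:
  2–40 m: Δρ/Δz = 0.67/38 = 0.018 kg m⁻⁴
  40–127 m: Δρ/Δz = 1.71/87 = 0.020 kg m⁻⁴
  127–154 m: Δρ/Δz = 1.14/27 = 0.042 kg m⁻⁴
  154–194 m: Δρ/Δz = 0.26/40 = 6.5 × 10⁻³ kg m⁻⁴
The largest gradient is in the 127–154 m interval — the pycnocline.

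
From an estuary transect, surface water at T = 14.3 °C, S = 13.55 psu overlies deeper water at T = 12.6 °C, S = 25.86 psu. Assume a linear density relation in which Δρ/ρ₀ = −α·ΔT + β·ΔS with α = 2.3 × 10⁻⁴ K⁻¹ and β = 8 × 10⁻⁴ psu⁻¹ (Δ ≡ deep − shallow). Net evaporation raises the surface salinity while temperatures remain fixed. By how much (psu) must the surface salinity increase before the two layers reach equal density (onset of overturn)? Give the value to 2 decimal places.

12.80 psu

Neutral buoyancy requires −α(T_deep − T_surf) + β(S_deep − S_surf′) = 0.
S_surf′ = S_deep − (α/β)·ΔT = 25.86 − (2.3 × 10⁻⁴/8 × 10⁻⁴)·(-1.7) = 26.3487 psu.
Increase required: 26.3487 − 13.55 = 12.7987 psu.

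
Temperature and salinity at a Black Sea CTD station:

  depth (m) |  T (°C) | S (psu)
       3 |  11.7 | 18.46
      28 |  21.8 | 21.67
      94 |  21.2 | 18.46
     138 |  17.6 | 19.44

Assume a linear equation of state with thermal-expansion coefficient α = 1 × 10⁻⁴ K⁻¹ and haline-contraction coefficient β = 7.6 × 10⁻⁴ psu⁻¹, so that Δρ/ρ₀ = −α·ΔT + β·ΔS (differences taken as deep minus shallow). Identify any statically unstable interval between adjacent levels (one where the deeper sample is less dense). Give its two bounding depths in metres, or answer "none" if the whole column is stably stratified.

Evaluate Δρ/ρ₀ = −αΔT + βΔS across each adjacent pair:
  3–28 m: −αΔT+βΔS = −(1 × 10⁻⁴)(+10.1)+(7.6 × 10⁻⁴)(+3.21) = 1.4 × 10⁻³ → stable
  28–94 m: −αΔT+βΔS = −(1 × 10⁻⁴)(-0.6)+(7.6 × 10⁻⁴)(-3.21) = -2.4 × 10⁻³ → UNSTABLE
  94–138 m: −αΔT+βΔS = −(1 × 10⁻⁴)(-3.6)+(7.6 × 10⁻⁴)(+0.98) = 1.1 × 10⁻³ → stable
The 28–94 m interval has Δρ < 0: lighter water underlies denser water.

28–94 m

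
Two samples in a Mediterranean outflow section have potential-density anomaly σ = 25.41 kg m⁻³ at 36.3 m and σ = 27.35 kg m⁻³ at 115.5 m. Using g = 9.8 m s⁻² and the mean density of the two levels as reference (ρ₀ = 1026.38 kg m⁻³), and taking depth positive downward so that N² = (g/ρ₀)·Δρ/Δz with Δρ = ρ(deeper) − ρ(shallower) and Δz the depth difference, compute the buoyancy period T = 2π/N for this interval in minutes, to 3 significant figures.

6.85 min

Δρ = 1027.35 − 1025.41 = 1.94 kg m⁻³ over Δz = 115.5 − 36.3 = 79.2 m.
N² = (9.8/1026.38) × (1.94/79.2) = 2.3388 × 10⁻⁴ s⁻².
N = √(2.3388 × 10⁻⁴) = 0.015293 rad s⁻¹, so T = 2π/N = 410.85 s = 6.8475 min ≈ 6.85 min.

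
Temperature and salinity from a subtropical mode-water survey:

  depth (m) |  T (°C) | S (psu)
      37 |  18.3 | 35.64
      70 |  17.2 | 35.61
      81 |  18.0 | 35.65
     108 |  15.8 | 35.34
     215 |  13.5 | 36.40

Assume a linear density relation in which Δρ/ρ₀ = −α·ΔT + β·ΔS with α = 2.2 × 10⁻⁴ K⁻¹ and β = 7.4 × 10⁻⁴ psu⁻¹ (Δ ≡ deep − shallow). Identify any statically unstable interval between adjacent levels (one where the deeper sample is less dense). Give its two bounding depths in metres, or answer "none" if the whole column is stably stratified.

Evaluate Δρ/ρ₀ = −αΔT + βΔS across each adjacent pair:
  37–70 m: −αΔT+βΔS = −(2.2 × 10⁻⁴)(-1.1)+(7.4 × 10⁻⁴)(-0.03) = 2.2 × 10⁻⁴ → stable
  70–81 m: −αΔT+βΔS = −(2.2 × 10⁻⁴)(+0.8)+(7.4 × 10⁻⁴)(+0.04) = -1.5 × 10⁻⁴ → UNSTABLE
  81–108 m: −αΔT+βΔS = −(2.2 × 10⁻⁴)(-2.2)+(7.4 × 10⁻⁴)(-0.31) = 2.5 × 10⁻⁴ → stable
  108–215 m: −αΔT+βΔS = −(2.2 × 10⁻⁴)(-2.3)+(7.4 × 10⁻⁴)(+1.06) = 1.3 × 10⁻³ → stable
The 70–81 m interval has Δρ < 0: lighter water underlies denser water.

70–81 m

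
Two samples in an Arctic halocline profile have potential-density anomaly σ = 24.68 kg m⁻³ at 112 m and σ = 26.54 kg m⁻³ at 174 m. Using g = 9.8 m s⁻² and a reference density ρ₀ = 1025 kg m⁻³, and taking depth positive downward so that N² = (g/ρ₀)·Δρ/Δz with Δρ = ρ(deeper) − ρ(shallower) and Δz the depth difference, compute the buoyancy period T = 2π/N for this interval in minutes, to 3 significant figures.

Δρ = 1026.54 − 1024.68 = 1.86 kg m⁻³ over Δz = 174 − 112 = 62 m.
N² = (9.8/1025) × (1.86/62) = 2.8683 × 10⁻⁴ s⁻².
N = √(2.8683 × 10⁻⁴) = 0.016936 rad s⁻¹, so T = 2π/N = 371.00 s = 6.1833 min ≈ 6.18 min.

6.18 min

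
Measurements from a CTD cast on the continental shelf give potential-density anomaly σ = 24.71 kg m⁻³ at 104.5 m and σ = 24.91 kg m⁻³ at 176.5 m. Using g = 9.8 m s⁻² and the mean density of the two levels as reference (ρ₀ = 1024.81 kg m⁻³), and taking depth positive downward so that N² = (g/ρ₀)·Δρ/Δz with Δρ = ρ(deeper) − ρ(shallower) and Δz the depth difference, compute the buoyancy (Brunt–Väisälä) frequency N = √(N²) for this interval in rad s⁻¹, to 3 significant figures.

5.15 × 10⁻³ rad s⁻¹

Δρ = 1024.91 − 1024.71 = 0.20 kg m⁻³ over Δz = 176.5 − 104.5 = 72 m.
N² = (9.8/1024.81) × (0.20/72) = 2.6563 × 10⁻⁵ s⁻².
N = √(2.6563 × 10⁻⁵) = 5.1539 × 10⁻³ rad s⁻¹ ≈ 5.15 × 10⁻³ rad s⁻¹.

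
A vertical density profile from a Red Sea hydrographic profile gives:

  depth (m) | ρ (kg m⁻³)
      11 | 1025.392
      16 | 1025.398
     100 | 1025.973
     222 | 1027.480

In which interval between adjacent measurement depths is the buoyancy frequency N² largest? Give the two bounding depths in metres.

100–222 m

Compute the density gradient over each adjacent pair:
  11–16 m: Δρ/Δz = 0.006/5 = 1.2 × 10⁻³ kg m⁻⁴
  16–100 m: Δρ/Δz = 0.575/84 = 6.8 × 10⁻³ kg m⁻⁴
  100–222 m: Δρ/Δz = 1.507/122 = 0.012 kg m⁻⁴
The largest gradient is in the 100–222 m interval — the pycnocline.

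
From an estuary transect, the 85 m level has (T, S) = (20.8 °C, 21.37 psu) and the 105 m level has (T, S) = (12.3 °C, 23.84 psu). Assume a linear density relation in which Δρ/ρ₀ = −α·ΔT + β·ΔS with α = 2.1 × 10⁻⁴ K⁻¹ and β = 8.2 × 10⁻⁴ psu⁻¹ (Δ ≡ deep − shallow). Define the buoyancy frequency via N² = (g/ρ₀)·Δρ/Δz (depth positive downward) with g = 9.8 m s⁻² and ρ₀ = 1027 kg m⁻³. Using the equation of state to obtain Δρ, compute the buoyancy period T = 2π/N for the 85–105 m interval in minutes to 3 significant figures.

ΔT = -8.5 K, ΔS = +2.47 psu (deep − shallow).
Δρ/ρ₀ = −αΔT + βΔS = 1.785 × 10⁻³ + 2.0254 × 10⁻³ = 3.8104 × 10⁻³, so Δρ ≈ 3.913 kg m⁻³.
N² = (g/ρ₀)·Δρ/Δz = g·(Δρ/ρ₀)/Δz = 9.8 × 3.8104 × 10⁻³ / 20 = 1.8671 × 10⁻³ s⁻².
N = √(1.8671 × 10⁻³) = 0.043210 rad s⁻¹ → T = 2π/N = 145.41 s = 2.4235 min ≈ 2.42 min.

2.42 min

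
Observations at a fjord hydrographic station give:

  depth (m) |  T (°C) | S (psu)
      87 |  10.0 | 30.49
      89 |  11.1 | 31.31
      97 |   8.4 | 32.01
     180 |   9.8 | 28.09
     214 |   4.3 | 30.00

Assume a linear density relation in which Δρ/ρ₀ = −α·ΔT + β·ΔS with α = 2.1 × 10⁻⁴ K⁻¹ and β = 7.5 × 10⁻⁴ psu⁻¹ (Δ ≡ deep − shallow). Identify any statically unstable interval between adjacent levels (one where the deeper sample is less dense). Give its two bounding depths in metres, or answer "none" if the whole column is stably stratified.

97–180 m

Evaluate Δρ/ρ₀ = −αΔT + βΔS across each adjacent pair:
  87–89 m: −αΔT+βΔS = −(2.1 × 10⁻⁴)(+1.1)+(7.5 × 10⁻⁴)(+0.82) = 3.8 × 10⁻⁴ → stable
  89–97 m: −αΔT+βΔS = −(2.1 × 10⁻⁴)(-2.7)+(7.5 × 10⁻⁴)(+0.70) = 1.1 × 10⁻³ → stable
  97–180 m: −αΔT+βΔS = −(2.1 × 10⁻⁴)(+1.4)+(7.5 × 10⁻⁴)(-3.92) = -3.2 × 10⁻³ → UNSTABLE
  180–214 m: −αΔT+βΔS = −(2.1 × 10⁻⁴)(-5.5)+(7.5 × 10⁻⁴)(+1.91) = 2.6 × 10⁻³ → stable
The 97–180 m interval has Δρ < 0: lighter water underlies denser water.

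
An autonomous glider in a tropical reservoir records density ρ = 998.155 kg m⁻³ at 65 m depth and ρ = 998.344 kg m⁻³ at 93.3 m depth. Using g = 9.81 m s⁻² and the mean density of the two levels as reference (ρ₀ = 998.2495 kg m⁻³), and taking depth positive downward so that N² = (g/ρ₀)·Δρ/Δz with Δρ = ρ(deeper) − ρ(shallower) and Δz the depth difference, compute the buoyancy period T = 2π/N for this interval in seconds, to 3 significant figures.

776 s

Δρ = 998.344 − 998.155 = 0.189 kg m⁻³ over Δz = 93.3 − 65 = 28.3 m.
N² = (9.81/998.2495) × (0.189/28.3) = 6.5630 × 10⁻⁵ s⁻².
N = √(6.5630 × 10⁻⁵) = 8.1012 × 10⁻³ rad s⁻¹, so T = 2π/N = 775.59 s ≈ 776 s.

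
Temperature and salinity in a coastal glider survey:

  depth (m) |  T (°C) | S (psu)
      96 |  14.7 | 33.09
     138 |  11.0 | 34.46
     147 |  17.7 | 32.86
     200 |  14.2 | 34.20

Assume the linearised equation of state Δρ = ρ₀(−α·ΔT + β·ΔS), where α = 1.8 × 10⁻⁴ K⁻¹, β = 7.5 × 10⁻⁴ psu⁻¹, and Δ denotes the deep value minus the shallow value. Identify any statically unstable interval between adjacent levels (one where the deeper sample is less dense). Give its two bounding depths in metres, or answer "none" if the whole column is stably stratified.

Evaluate Δρ/ρ₀ = −αΔT + βΔS across each adjacent pair:
  96–138 m: −αΔT+βΔS = −(1.8 × 10⁻⁴)(-3.7)+(7.5 × 10⁻⁴)(+1.37) = 1.7 × 10⁻³ → stable
  138–147 m: −αΔT+βΔS = −(1.8 × 10⁻⁴)(+6.7)+(7.5 × 10⁻⁴)(-1.60) = -2.4 × 10⁻³ → UNSTABLE
  147–200 m: −αΔT+βΔS = −(1.8 × 10⁻⁴)(-3.5)+(7.5 × 10⁻⁴)(+1.34) = 1.6 × 10⁻³ → stable
The 138–147 m interval has Δρ < 0: lighter water underlies denser water.

138–147 m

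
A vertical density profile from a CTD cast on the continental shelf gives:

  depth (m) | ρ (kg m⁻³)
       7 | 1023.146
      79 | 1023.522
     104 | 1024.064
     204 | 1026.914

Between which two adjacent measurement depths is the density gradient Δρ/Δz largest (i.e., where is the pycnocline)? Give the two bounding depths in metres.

Compute the density gradient over each adjacent pair:
  7–79 m: Δρ/Δz = 0.376/72 = 5.2 × 10⁻³ kg m⁻⁴
  79–104 m: Δρ/Δz = 0.542/25 = 0.022 kg m⁻⁴
  104–204 m: Δρ/Δz = 2.850/100 = 0.029 kg m⁻⁴
The largest gradient is in the 104–204 m interval — the pycnocline.

104–204 m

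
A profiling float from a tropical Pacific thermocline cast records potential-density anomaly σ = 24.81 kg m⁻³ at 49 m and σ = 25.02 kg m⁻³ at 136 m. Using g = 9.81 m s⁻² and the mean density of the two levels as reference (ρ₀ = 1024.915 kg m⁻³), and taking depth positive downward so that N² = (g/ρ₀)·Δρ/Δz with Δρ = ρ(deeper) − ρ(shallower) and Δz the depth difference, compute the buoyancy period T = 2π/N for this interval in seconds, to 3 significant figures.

1.31 × 10³ s

Δρ = 1025.02 − 1024.81 = 0.21 kg m⁻³ over Δz = 136 − 49 = 87 m.
N² = (9.81/1024.915) × (0.21/87) = 2.3104 × 10⁻⁵ s⁻².
N = √(2.3104 × 10⁻⁵) = 4.8067 × 10⁻³ rad s⁻¹, so T = 2π/N = 1.3072 × 10³ s ≈ 1.31 × 10³ s.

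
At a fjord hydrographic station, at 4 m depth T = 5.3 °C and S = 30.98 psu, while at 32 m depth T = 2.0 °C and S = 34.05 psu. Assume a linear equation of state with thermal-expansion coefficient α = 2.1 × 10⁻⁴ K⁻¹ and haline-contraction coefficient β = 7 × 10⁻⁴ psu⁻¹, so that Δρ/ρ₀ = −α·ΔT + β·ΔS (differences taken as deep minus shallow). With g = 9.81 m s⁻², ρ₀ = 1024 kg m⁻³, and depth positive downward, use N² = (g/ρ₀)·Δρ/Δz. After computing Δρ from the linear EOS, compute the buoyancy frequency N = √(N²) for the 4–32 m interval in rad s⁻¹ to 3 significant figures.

0.0316 rad s⁻¹

ΔT = -3.3 K, ΔS = +3.07 psu (deep − shallow).
Δρ/ρ₀ = −αΔT + βΔS = 6.93 × 10⁻⁴ + 2.149 × 10⁻³ = 2.842 × 10⁻³, so Δρ ≈ 2.910 kg m⁻³.
N² = (g/ρ₀)·Δρ/Δz = g·(Δρ/ρ₀)/Δz = 9.81 × 2.842 × 10⁻³ / 28 = 9.9572 × 10⁻⁴ s⁻².
N = √(9.9572 × 10⁻⁴) = 0.031555 rad s⁻¹ ≈ 0.0316 rad s⁻¹.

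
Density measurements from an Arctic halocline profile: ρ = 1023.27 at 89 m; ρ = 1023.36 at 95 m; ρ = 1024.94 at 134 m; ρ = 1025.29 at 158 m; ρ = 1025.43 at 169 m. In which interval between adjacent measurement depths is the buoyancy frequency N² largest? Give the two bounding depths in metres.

Compute the density gradient over each adjacent pair:
  89–95 m: Δρ/Δz = 0.09/6 = 0.015 kg m⁻⁴
  95–134 m: Δρ/Δz = 1.58/39 = 0.041 kg m⁻⁴
  134–158 m: Δρ/Δz = 0.35/24 = 0.015 kg m⁻⁴
  158–169 m: Δρ/Δz = 0.14/11 = 0.013 kg m⁻⁴
The largest gradient is in the 95–134 m interval — the pycnocline.

95–134 m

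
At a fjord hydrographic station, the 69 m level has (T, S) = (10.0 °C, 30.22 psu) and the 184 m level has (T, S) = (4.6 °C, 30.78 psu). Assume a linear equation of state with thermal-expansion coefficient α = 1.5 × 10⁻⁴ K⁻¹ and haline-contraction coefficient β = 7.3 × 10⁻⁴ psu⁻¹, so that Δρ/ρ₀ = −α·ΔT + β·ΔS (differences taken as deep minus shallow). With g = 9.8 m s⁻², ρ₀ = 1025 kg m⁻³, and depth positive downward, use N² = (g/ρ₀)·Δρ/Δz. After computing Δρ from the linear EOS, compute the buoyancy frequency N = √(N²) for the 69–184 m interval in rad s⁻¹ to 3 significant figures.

ΔT = -5.4 K, ΔS = +0.56 psu (deep − shallow).
Δρ/ρ₀ = −αΔT + βΔS = 8.10 × 10⁻⁴ + 4.088 × 10⁻⁴ = 1.2188 × 10⁻³, so Δρ ≈ 1.249 kg m⁻³.
N² = (g/ρ₀)·Δρ/Δz = g·(Δρ/ρ₀)/Δz = 9.8 × 1.2188 × 10⁻³ / 115 = 1.0386 × 10⁻⁴ s⁻².
N = √(1.0386 × 10⁻⁴) = 0.010191 rad s⁻¹ ≈ 0.0102 rad s⁻¹.

0.0102 rad s⁻¹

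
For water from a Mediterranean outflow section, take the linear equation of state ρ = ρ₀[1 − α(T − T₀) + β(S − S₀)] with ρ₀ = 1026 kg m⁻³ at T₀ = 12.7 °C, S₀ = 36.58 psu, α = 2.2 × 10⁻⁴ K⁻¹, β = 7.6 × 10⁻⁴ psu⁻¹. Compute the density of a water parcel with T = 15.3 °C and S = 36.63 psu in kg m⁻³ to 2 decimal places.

T − T₀ = +2.6 K, S − S₀ = +0.05 psu.
Bracket = 1 − α·(+2.6) + β·(+0.05) = 1 + (-5.34 × 10⁻⁴) = 0.9994660.
ρ = 1026 × 0.9994660 = 1025.45 kg m⁻³.

1025.45 kg m⁻³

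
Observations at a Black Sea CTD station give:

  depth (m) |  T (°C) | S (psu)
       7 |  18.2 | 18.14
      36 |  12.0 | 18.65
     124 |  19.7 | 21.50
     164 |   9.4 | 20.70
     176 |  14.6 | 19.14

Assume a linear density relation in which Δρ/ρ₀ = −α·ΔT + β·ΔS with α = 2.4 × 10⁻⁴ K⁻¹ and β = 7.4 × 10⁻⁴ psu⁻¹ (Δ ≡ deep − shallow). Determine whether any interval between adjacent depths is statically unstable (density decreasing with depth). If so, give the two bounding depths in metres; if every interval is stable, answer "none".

164–176 m

Evaluate Δρ/ρ₀ = −αΔT + βΔS across each adjacent pair:
  7–36 m: −αΔT+βΔS = −(2.4 × 10⁻⁴)(-6.2)+(7.4 × 10⁻⁴)(+0.51) = 1.9 × 10⁻³ → stable
  36–124 m: −αΔT+βΔS = −(2.4 × 10⁻⁴)(+7.7)+(7.4 × 10⁻⁴)(+2.85) = 2.6 × 10⁻⁴ → stable
  124–164 m: −αΔT+βΔS = −(2.4 × 10⁻⁴)(-10.3)+(7.4 × 10⁻⁴)(-0.80) = 1.9 × 10⁻³ → stable
  164–176 m: −αΔT+βΔS = −(2.4 × 10⁻⁴)(+5.2)+(7.4 × 10⁻⁴)(-1.56) = -2.4 × 10⁻³ → UNSTABLE
The 164–176 m interval has Δρ < 0: lighter water underlies denser water.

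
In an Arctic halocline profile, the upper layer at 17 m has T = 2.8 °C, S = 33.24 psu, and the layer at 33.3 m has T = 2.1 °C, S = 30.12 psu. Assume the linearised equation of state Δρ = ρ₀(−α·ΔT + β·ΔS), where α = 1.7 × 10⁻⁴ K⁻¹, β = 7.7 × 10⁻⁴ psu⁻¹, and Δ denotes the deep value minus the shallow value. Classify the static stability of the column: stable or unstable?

unstable

ΔT = 2.1 − 2.8 = -0.7 K and ΔS = 30.12 − 33.24 = -3.12 psu (deep − shallow).
−αΔT = 1.19 × 10⁻⁴; βΔS = -2.4024 × 10⁻³; sum Δρ/ρ₀ = -2.2834 × 10⁻³.
Δρ/ρ₀ < 0, so Δρ < 0: deeper water is lighter → statically unstable; the column would overturn.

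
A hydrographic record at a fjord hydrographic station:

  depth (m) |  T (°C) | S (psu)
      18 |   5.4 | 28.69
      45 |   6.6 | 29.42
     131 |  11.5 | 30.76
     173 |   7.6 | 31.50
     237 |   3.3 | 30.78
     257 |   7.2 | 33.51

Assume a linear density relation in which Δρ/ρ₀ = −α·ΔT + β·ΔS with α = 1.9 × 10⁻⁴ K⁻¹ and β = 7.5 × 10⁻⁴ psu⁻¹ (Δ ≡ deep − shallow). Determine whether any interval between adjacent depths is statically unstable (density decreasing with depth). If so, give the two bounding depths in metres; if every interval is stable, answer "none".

Evaluate Δρ/ρ₀ = −αΔT + βΔS across each adjacent pair:
  18–45 m: −αΔT+βΔS = −(1.9 × 10⁻⁴)(+1.2)+(7.5 × 10⁻⁴)(+0.73) = 3.2 × 10⁻⁴ → stable
  45–131 m: −αΔT+βΔS = −(1.9 × 10⁻⁴)(+4.9)+(7.5 × 10⁻⁴)(+1.34) = 7.4 × 10⁻⁵ → stable
  131–173 m: −αΔT+βΔS = −(1.9 × 10⁻⁴)(-3.9)+(7.5 × 10⁻⁴)(+0.74) = 1.3 × 10⁻³ → stable
  173–237 m: −αΔT+βΔS = −(1.9 × 10⁻⁴)(-4.3)+(7.5 × 10⁻⁴)(-0.72) = 2.8 × 10⁻⁴ → stable
  237–257 m: −αΔT+βΔS = −(1.9 × 10⁻⁴)(+3.9)+(7.5 × 10⁻⁴)(+2.73) = 1.3 × 10⁻³ → stable
Every interval has Δρ > 0: the column is stably stratified throughout.

none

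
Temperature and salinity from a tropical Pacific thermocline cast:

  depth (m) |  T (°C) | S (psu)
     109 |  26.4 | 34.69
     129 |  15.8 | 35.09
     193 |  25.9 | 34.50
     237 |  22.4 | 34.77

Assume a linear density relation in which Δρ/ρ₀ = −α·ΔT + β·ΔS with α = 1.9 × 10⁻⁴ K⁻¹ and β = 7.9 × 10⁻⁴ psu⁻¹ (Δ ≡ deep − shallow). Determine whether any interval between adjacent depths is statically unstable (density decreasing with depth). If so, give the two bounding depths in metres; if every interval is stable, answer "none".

Evaluate Δρ/ρ₀ = −αΔT + βΔS across each adjacent pair:
  109–129 m: −αΔT+βΔS = −(1.9 × 10⁻⁴)(-10.6)+(7.9 × 10⁻⁴)(+0.40) = 2.3 × 10⁻³ → stable
  129–193 m: −αΔT+βΔS = −(1.9 × 10⁻⁴)(+10.1)+(7.9 × 10⁻⁴)(-0.59) = -2.4 × 10⁻³ → UNSTABLE
  193–237 m: −αΔT+βΔS = −(1.9 × 10⁻⁴)(-3.5)+(7.9 × 10⁻⁴)(+0.27) = 8.8 × 10⁻⁴ → stable
The 129–193 m interval has Δρ < 0: lighter water underlies denser water.

129–193 m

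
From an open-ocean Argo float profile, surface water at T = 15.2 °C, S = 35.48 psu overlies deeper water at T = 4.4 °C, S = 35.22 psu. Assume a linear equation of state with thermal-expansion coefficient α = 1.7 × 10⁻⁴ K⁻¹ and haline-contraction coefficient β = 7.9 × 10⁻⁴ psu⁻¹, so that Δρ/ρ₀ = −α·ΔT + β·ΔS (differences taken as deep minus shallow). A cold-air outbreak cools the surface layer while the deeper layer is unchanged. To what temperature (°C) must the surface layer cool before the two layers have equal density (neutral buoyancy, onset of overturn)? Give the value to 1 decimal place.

5.6 °C

Neutral buoyancy requires Δρ = 0, i.e. −α(T_deep − T_surf′) + β(S_deep − S_surf) = 0.
T_surf′ = T_deep − (β/α)·ΔS = 4.4 − (7.9 × 10⁻⁴/1.7 × 10⁻⁴)·(-0.26) = 5.608 °C.
Cooling required: 15.2 − (5.608) = 9.592 °C.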